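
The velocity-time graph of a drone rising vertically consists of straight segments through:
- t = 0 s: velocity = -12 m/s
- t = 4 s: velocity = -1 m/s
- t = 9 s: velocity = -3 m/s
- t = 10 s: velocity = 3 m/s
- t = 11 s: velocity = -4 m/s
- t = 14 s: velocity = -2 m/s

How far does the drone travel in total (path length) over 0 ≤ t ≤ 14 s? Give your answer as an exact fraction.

338/7 m

Distance (not displacement) is the total path length: add the absolute areas under v-t.
0–4 s: |½(-12 + -1)(4)| = 26 m
4–9 s: |½(-1 + -3)(5)| = 10 m
9–10 s: v = 0 at t = 9.5 s; triangle areas 0.75 + 0.75 = 1.5 m
10–11 s: v = 0 at t = 73/7 s; triangle areas 9/14 + 8/7 = 25/14 m
11–14 s: |½(-4 + -2)(3)| = 9 m
Total distance = 338/7 m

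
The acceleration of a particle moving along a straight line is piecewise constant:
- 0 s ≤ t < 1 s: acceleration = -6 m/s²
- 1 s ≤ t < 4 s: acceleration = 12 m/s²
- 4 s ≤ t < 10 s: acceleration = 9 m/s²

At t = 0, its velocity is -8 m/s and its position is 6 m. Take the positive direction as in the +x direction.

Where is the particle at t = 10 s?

301 m

On each constant-a segment, Δv = aΔt and Δx = v₀Δt + ½aΔt²; chain segment to segment.
0–1 s: v starts -8 m/s; Δx = -8·1 + ½·-6·1² = -11 m; v ends -14 m/s.
1–4 s: v starts -14 m/s; Δx = -14·3 + ½·12·3² = 12 m; v ends 22 m/s.
4–10 s: v starts 22 m/s; Δx = 22·6 + ½·9·6² = 294 m; v ends 76 m/s.
x(10) = 6 + Σ Δx = 301 m.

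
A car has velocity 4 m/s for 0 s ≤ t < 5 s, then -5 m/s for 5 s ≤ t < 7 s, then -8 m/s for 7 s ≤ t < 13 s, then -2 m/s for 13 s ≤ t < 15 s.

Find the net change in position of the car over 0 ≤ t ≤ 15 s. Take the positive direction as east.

-42 m

Displacement is the signed area under the v-t curve.
0–5 s: 4 × 5 = 20 m
5–7 s: -5 × 2 = -10 m
7–13 s: -8 × 6 = -48 m
13–15 s: -2 × 2 = -4 m
Net displacement = -42 m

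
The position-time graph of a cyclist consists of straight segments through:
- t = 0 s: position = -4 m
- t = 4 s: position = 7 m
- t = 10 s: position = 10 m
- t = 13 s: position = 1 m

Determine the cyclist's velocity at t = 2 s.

Velocity is the slope of the x-t graph on 0–4 s: (7 − -4)/(4 − 0) = 2.75 m/s.

2.75 m/s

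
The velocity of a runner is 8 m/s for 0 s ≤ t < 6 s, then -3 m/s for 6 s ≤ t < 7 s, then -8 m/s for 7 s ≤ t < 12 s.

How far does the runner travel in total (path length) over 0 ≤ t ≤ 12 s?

91 m

Distance (not displacement) is the total path length: add the absolute areas under v-t.
0–6 s: |8| × 6 = 48 m
6–7 s: |-3| × 1 = 3 m
7–12 s: |-8| × 5 = 40 m
Total distance = 91 m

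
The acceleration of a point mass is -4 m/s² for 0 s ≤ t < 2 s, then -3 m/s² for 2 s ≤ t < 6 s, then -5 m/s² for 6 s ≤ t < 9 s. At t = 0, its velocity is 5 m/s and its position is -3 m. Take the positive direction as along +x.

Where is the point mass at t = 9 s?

On each constant-a segment, Δv = aΔt and Δx = v₀Δt + ½aΔt²; chain segment to segment.
0–2 s: v starts 5 m/s; Δx = 5·2 + ½·-4·2² = 2 m; v ends -3 m/s.
2–6 s: v starts -3 m/s; Δx = -3·4 + ½·-3·4² = -36 m; v ends -15 m/s.
6–9 s: v starts -15 m/s; Δx = -15·3 + ½·-5·3² = -67.5 m; v ends -30 m/s.
x(9) = -3 + Σ Δx = -104.5 m.

-104.5 m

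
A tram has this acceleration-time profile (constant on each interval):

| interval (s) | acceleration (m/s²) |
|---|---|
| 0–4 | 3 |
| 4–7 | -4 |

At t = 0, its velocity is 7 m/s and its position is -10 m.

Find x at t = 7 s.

On each constant-a segment, Δv = aΔt and Δx = v₀Δt + ½aΔt²; chain segment to segment.
0–4 s: v starts 7 m/s; Δx = 7·4 + ½·3·4² = 52 m; v ends 19 m/s.
4–7 s: v starts 19 m/s; Δx = 19·3 + ½·-4·3² = 39 m; v ends 7 m/s.
x(7) = -10 + Σ Δx = 81 m.

81 m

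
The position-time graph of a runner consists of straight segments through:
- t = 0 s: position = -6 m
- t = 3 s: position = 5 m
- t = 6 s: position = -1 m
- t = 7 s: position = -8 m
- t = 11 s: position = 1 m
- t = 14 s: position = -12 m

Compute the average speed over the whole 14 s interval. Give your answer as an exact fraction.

23/7 m/s

Average speed = (total path length)/(elapsed time); on a piecewise-linear x-t graph the path length is Σ|Δx|.
0–3 s: |Δx| = |5 − -6| = 11 m
3–6 s: |Δx| = |-1 − 5| = 6 m
6–7 s: |Δx| = |-8 − -1| = 7 m
7–11 s: |Δx| = |1 − -8| = 9 m
11–14 s: |Δx| = |-12 − 1| = 13 m
Total path = 46 m; average speed = 46/14 = 23/7 m/s.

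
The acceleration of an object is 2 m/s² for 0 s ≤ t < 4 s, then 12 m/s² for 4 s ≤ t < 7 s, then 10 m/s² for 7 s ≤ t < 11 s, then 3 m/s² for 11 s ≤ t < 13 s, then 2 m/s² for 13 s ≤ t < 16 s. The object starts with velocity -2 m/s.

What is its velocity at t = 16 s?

Δv equals the area under the a-t graph; then v = v₀ + Δv.
0–4 s: 2 × 4 = 8 m/s
4–7 s: 12 × 3 = 36 m/s
7–11 s: 10 × 4 = 40 m/s
11–13 s: 3 × 2 = 6 m/s
13–16 s: 2 × 3 = 6 m/s
Δv = 96 m/s, so v(16) = -2 + (96) = 94 m/s.

94 m/s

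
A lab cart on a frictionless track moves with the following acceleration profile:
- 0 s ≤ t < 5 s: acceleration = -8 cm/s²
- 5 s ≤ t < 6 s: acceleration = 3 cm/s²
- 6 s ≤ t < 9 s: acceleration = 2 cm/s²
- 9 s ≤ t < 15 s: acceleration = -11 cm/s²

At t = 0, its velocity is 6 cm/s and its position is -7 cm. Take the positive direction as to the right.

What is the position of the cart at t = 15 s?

-541.5 cm

On each constant-a segment, Δv = aΔt and Δx = v₀Δt + ½aΔt²; chain segment to segment.
0–5 s: v starts 6 cm/s; Δx = 6·5 + ½·-8·5² = -70 cm; v ends -34 cm/s.
5–6 s: v starts -34 cm/s; Δx = -34·1 + ½·3·1² = -32.5 cm; v ends -31 cm/s.
6–9 s: v starts -31 cm/s; Δx = -31·3 + ½·2·3² = -84 cm; v ends -25 cm/s.
9–15 s: v starts -25 cm/s; Δx = -25·6 + ½·-11·6² = -348 cm; v ends -91 cm/s.
x(15) = -7 + Σ Δx = -541.5 cm.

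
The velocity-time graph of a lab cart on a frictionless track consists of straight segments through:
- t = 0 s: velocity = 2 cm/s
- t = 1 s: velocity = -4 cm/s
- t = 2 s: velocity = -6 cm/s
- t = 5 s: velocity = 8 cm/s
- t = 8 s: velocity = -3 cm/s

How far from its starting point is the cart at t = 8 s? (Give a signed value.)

4.5 cm

Net displacement equals the area under the velocity-time graph (areas below the axis count negative).
0–1 s: ½(2 + -4)(1) = -1 cm
1–2 s: ½(-4 + -6)(1) = -5 cm
2–5 s: ½(-6 + 8)(3) = 3 cm
5–8 s: ½(8 + -3)(3) = 7.5 cm
Net displacement = 4.5 cm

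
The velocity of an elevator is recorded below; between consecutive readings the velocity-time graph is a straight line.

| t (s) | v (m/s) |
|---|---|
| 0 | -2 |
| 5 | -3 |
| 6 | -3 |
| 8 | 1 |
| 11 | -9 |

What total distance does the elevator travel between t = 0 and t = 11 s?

30.3 m

Distance (not displacement) is the total path length: add the absolute areas under v-t.
0–5 s: |½(-2 + -3)(5)| = 12.5 m
5–6 s: |-3| × 1 = 3 m
6–8 s: v = 0 at t = 7.5 s; triangle areas 2.25 + 0.25 = 2.5 m
8–11 s: v = 0 at t = 8.3 s; triangle areas 0.15 + 12.15 = 12.3 m
Total distance = 30.3 m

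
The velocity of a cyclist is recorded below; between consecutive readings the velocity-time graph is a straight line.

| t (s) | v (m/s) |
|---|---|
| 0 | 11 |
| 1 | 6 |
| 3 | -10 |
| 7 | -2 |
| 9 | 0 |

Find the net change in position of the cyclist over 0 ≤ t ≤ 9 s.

-21.5 m

Displacement is the signed area under the v-t curve.
0–1 s: ½(11 + 6)(1) = 8.5 m
1–3 s: ½(6 + -10)(2) = -4 m
3–7 s: ½(-10 + -2)(4) = -24 m
7–9 s: ½(-2 + 0)(2) = -2 m
Net displacement = -21.5 m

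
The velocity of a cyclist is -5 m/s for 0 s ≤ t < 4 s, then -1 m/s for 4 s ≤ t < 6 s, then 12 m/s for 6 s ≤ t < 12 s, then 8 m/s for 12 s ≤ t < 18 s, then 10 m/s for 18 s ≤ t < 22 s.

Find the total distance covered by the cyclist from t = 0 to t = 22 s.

Total distance travelled is ∫|v| dt — sum the magnitudes of each area piece.
0–4 s: |-5| × 4 = 20 m
4–6 s: |-1| × 2 = 2 m
6–12 s: |12| × 6 = 72 m
12–18 s: |8| × 6 = 48 m
18–22 s: |10| × 4 = 40 m
Total distance = 182 m

182 m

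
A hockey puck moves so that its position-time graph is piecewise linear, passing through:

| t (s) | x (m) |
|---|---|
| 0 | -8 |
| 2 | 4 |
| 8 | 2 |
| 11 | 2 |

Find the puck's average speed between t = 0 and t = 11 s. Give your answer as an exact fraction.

Average speed = (total path length)/(elapsed time); on a piecewise-linear x-t graph the path length is Σ|Δx|.
0–2 s: |Δx| = |4 − -8| = 12 m
2–8 s: |Δx| = |2 − 4| = 2 m
8–11 s: |Δx| = |2 − 2| = 0 m
Total path = 14 m; average speed = 14/11 = 14/11 m/s.

14/11 m/s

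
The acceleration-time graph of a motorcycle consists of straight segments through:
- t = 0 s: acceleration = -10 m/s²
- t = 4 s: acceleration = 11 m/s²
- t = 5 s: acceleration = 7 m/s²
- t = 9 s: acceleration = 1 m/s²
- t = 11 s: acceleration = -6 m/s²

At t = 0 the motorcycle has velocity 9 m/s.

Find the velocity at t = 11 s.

31 m/s

Δv equals the area under the a-t graph; then v = v₀ + Δv.
0–4 s: ½(-10 + 11)(4) = 2 m/s
4–5 s: ½(11 + 7)(1) = 9 m/s
5–9 s: ½(7 + 1)(4) = 16 m/s
9–11 s: ½(1 + -6)(2) = -5 m/s
Δv = 22 m/s, so v(11) = 9 + (22) = 31 m/s.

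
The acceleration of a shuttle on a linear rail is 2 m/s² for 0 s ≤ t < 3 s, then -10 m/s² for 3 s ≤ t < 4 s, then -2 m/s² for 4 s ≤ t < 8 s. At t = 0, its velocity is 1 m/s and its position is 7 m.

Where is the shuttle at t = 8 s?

-7 m

On each constant-a segment, Δv = aΔt and Δx = v₀Δt + ½aΔt²; chain segment to segment.
0–3 s: v starts 1 m/s; Δx = 1·3 + ½·2·3² = 12 m; v ends 7 m/s.
3–4 s: v starts 7 m/s; Δx = 7·1 + ½·-10·1² = 2 m; v ends -3 m/s.
4–8 s: v starts -3 m/s; Δx = -3·4 + ½·-2·4² = -28 m; v ends -11 m/s.
x(8) = 7 + Σ Δx = -7 m.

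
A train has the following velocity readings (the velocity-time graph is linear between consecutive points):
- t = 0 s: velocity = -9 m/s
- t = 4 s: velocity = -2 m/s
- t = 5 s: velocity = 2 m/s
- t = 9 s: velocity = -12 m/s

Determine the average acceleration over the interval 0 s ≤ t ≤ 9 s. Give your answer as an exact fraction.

Average acceleration = Δv/Δt = (-12 − -9)/(9 − 0) = -1/3 m/s².

-1/3 m/s²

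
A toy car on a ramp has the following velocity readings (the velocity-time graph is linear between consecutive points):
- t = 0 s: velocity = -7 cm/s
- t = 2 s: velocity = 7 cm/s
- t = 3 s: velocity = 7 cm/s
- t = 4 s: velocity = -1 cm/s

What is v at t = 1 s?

On 0–2 s the graph is linear from -7 to 7 cm/s: v(1) = -7 + (7 − -7)·(1 − 0)/(2 − 0) = 0 cm/s.

0 cm/s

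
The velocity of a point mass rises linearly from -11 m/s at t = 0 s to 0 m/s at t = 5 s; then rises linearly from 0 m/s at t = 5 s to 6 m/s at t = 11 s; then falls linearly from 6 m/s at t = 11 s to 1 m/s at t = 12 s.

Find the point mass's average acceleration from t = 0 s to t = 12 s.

1 m/s²

Average acceleration = Δv/Δt = (1 − -11)/(12 − 0) = 1 m/s².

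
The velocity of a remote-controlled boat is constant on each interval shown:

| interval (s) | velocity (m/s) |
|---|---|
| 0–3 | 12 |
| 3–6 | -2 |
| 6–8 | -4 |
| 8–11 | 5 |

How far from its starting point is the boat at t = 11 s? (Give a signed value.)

Displacement is the signed area under the v-t curve.
0–3 s: 12 × 3 = 36 m
3–6 s: -2 × 3 = -6 m
6–8 s: -4 × 2 = -8 m
8–11 s: 5 × 3 = 15 m
Net displacement = 37 m

37 m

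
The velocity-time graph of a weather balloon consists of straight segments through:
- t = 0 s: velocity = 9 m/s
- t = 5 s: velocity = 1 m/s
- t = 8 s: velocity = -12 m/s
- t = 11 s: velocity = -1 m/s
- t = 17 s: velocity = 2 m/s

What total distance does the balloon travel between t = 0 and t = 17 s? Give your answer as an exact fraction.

861/13 m

Total distance travelled is ∫|v| dt — sum the magnitudes of each area piece.
0–5 s: |½(9 + 1)(5)| = 25 m
5–8 s: v = 0 at t = 68/13 s; triangle areas 3/26 + 216/13 = 435/26 m
8–11 s: |½(-12 + -1)(3)| = 19.5 m
11–17 s: v = 0 at t = 13 s; triangle areas 1 + 4 = 5 m
Total distance = 861/13 m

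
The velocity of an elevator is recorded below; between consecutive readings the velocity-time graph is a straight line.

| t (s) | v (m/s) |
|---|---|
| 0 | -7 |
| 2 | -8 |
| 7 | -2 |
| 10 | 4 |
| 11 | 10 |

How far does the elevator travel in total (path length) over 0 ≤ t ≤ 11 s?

52 m

Distance (not displacement) is the total path length: add the absolute areas under v-t.
0–2 s: |½(-7 + -8)(2)| = 15 m
2–7 s: |½(-8 + -2)(5)| = 25 m
7–10 s: v = 0 at t = 8 s; triangle areas 1 + 4 = 5 m
10–11 s: |½(4 + 10)(1)| = 7 m
Total distance = 52 m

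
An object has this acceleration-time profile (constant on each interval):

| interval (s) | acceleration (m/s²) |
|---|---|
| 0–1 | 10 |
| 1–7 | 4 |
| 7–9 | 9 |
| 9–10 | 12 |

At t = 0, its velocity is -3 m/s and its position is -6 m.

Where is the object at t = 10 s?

On each constant-a segment, Δv = aΔt and Δx = v₀Δt + ½aΔt²; chain segment to segment.
0–1 s: v starts -3 m/s; Δx = -3·1 + ½·10·1² = 2 m; v ends 7 m/s.
1–7 s: v starts 7 m/s; Δx = 7·6 + ½·4·6² = 114 m; v ends 31 m/s.
7–9 s: v starts 31 m/s; Δx = 31·2 + ½·9·2² = 80 m; v ends 49 m/s.
9–10 s: v starts 49 m/s; Δx = 49·1 + ½·12·1² = 55 m; v ends 61 m/s.
x(10) = -6 + Σ Δx = 245 m.

245 m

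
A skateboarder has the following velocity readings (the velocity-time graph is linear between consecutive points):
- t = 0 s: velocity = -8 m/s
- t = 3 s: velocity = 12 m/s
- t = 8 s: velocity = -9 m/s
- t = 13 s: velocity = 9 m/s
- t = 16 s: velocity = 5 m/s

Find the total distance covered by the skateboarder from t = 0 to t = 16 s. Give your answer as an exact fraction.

Distance (not displacement) is the total path length: add the absolute areas under v-t.
0–3 s: v = 0 at t = 1.2 s; triangle areas 4.8 + 10.8 = 15.6 m
3–8 s: v = 0 at t = 41/7 s; triangle areas 120/7 + 135/14 = 375/14 m
8–13 s: v = 0 at t = 10.5 s; triangle areas 11.25 + 11.25 = 22.5 m
13–16 s: |½(9 + 5)(3)| = 21 m
Total distance = 3006/35 m

3006/35 m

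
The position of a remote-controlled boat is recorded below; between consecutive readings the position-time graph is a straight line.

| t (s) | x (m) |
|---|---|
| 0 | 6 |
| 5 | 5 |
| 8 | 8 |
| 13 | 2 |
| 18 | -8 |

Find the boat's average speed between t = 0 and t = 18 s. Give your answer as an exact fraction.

10/9 m/s

Average speed = (total path length)/(elapsed time); on a piecewise-linear x-t graph the path length is Σ|Δx|.
0–5 s: |Δx| = |5 − 6| = 1 m
5–8 s: |Δx| = |8 − 5| = 3 m
8–13 s: |Δx| = |2 − 8| = 6 m
13–18 s: |Δx| = |-8 − 2| = 10 m
Total path = 20 m; average speed = 20/18 = 10/9 m/s.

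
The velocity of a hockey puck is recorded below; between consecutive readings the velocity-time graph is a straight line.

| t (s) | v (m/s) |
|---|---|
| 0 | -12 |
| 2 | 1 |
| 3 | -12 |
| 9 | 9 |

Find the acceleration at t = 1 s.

Acceleration is the slope of the v-t graph on 0–2 s: (1 − -12)/(2 − 0) = 6.5 m/s².

6.5 m/s²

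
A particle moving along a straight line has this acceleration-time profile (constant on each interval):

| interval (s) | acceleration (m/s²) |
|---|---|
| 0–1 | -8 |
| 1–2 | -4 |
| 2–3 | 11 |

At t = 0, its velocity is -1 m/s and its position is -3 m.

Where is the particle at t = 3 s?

-26.5 m

On each constant-a segment, Δv = aΔt and Δx = v₀Δt + ½aΔt²; chain segment to segment.
0–1 s: v starts -1 m/s; Δx = -1·1 + ½·-8·1² = -5 m; v ends -9 m/s.
1–2 s: v starts -9 m/s; Δx = -9·1 + ½·-4·1² = -11 m; v ends -13 m/s.
2–3 s: v starts -13 m/s; Δx = -13·1 + ½·11·1² = -7.5 m; v ends -2 m/s.
x(3) = -3 + Σ Δx = -26.5 m.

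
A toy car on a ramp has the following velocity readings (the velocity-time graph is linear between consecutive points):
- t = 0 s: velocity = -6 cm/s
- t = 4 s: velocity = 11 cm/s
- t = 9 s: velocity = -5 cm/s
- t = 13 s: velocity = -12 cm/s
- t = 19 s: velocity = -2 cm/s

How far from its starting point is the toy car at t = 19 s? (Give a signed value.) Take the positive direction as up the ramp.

-51 cm

Net displacement equals the area under the velocity-time graph (areas below the axis count negative).
0–4 s: ½(-6 + 11)(4) = 10 cm
4–9 s: ½(11 + -5)(5) = 15 cm
9–13 s: ½(-5 + -12)(4) = -34 cm
13–19 s: ½(-12 + -2)(6) = -42 cm
Net displacement = -51 cm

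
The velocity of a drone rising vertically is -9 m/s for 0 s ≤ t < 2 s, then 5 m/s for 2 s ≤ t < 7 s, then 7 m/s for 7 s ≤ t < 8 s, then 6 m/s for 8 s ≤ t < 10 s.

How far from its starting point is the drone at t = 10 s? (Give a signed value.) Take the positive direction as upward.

26 m

Net displacement equals the area under the velocity-time graph (areas below the axis count negative).
0–2 s: -9 × 2 = -18 m
2–7 s: 5 × 5 = 25 m
7–8 s: 7 × 1 = 7 m
8–10 s: 6 × 2 = 12 m
Net displacement = 26 m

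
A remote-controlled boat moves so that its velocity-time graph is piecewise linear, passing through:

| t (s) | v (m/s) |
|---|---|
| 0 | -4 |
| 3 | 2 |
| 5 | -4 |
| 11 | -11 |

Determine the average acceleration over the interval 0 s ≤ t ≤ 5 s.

0 m/s²

Average acceleration = Δv/Δt = (-4 − -4)/(5 − 0) = 0 m/s².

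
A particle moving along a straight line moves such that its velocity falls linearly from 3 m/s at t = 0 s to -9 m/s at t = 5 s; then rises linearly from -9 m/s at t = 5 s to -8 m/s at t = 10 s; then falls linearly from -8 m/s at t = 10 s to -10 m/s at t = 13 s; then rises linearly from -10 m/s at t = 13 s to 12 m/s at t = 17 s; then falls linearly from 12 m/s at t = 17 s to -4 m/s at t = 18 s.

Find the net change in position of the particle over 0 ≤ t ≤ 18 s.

Net displacement equals the area under the velocity-time graph (areas below the axis count negative).
0–5 s: ½(3 + -9)(5) = -15 m
5–10 s: ½(-9 + -8)(5) = -42.5 m
10–13 s: ½(-8 + -10)(3) = -27 m
13–17 s: ½(-10 + 12)(4) = 4 m
17–18 s: ½(12 + -4)(1) = 4 m
Net displacement = -76.5 m

-76.5 m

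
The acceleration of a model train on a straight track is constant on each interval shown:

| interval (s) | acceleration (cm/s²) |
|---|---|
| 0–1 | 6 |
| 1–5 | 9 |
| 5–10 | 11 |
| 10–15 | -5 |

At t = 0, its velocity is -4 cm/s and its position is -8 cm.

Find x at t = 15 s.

801 cm

On each constant-a segment, Δv = aΔt and Δx = v₀Δt + ½aΔt²; chain segment to segment.
0–1 s: v starts -4 cm/s; Δx = -4·1 + ½·6·1² = -1 cm; v ends 2 cm/s.
1–5 s: v starts 2 cm/s; Δx = 2·4 + ½·9·4² = 80 cm; v ends 38 cm/s.
5–10 s: v starts 38 cm/s; Δx = 38·5 + ½·11·5² = 327.5 cm; v ends 93 cm/s.
10–15 s: v starts 93 cm/s; Δx = 93·5 + ½·-5·5² = 402.5 cm; v ends 68 cm/s.
x(15) = -8 + Σ Δx = 801 cm.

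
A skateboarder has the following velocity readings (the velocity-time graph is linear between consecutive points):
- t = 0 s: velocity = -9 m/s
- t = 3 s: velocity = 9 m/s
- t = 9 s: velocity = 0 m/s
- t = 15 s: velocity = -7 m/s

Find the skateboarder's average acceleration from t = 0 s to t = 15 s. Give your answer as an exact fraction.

Average acceleration = Δv/Δt = (-7 − -9)/(15 − 0) = 2/15 m/s².

2/15 m/s²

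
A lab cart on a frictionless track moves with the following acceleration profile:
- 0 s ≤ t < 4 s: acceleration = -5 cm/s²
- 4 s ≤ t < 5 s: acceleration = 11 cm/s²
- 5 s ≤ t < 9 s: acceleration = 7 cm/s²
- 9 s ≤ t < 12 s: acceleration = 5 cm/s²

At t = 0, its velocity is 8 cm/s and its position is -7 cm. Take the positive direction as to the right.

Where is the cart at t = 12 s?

On each constant-a segment, Δv = aΔt and Δx = v₀Δt + ½aΔt²; chain segment to segment.
0–4 s: v starts 8 cm/s; Δx = 8·4 + ½·-5·4² = -8 cm; v ends -12 cm/s.
4–5 s: v starts -12 cm/s; Δx = -12·1 + ½·11·1² = -6.5 cm; v ends -1 cm/s.
5–9 s: v starts -1 cm/s; Δx = -1·4 + ½·7·4² = 52 cm; v ends 27 cm/s.
9–12 s: v starts 27 cm/s; Δx = 27·3 + ½·5·3² = 103.5 cm; v ends 42 cm/s.
x(12) = -7 + Σ Δx = 134 cm.

134 cm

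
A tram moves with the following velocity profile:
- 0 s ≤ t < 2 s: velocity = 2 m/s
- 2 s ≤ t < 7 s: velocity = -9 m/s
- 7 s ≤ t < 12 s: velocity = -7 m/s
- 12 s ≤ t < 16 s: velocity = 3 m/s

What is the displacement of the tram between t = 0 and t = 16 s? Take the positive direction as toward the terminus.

Displacement is the signed area under the v-t curve.
0–2 s: 2 × 2 = 4 m
2–7 s: -9 × 5 = -45 m
7–12 s: -7 × 5 = -35 m
12–16 s: 3 × 4 = 12 m
Net displacement = -64 m

-64 m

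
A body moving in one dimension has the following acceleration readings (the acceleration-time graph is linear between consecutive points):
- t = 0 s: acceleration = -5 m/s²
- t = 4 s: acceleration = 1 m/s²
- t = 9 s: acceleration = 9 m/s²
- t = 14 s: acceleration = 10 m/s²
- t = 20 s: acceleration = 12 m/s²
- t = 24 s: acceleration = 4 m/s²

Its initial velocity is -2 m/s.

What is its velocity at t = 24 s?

Δv equals the area under the a-t graph; then v = v₀ + Δv.
0–4 s: ½(-5 + 1)(4) = -8 m/s
4–9 s: ½(1 + 9)(5) = 25 m/s
9–14 s: ½(9 + 10)(5) = 47.5 m/s
14–20 s: ½(10 + 12)(6) = 66 m/s
20–24 s: ½(12 + 4)(4) = 32 m/s
Δv = 162.5 m/s, so v(24) = -2 + (162.5) = 160.5 m/s.

160.5 m/s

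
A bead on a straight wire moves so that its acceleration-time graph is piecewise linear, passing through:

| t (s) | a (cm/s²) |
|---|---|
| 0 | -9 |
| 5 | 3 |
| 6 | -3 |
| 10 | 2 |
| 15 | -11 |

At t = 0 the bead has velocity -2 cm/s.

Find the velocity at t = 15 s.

Δv equals the area under the a-t graph; then v = v₀ + Δv.
0–5 s: ½(-9 + 3)(5) = -15 cm/s
5–6 s: ½(3 + -3)(1) = 0 cm/s
6–10 s: ½(-3 + 2)(4) = -2 cm/s
10–15 s: ½(2 + -11)(5) = -22.5 cm/s
Δv = -39.5 cm/s, so v(15) = -2 + (-39.5) = -41.5 cm/s.

-41.5 cm/s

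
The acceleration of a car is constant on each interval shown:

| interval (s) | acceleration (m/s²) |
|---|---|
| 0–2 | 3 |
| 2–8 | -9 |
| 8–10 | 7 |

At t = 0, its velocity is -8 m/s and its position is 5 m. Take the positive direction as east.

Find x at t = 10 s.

-277 m

On each constant-a segment, Δv = aΔt and Δx = v₀Δt + ½aΔt²; chain segment to segment.
0–2 s: v starts -8 m/s; Δx = -8·2 + ½·3·2² = -10 m; v ends -2 m/s.
2–8 s: v starts -2 m/s; Δx = -2·6 + ½·-9·6² = -174 m; v ends -56 m/s.
8–10 s: v starts -56 m/s; Δx = -56·2 + ½·7·2² = -98 m; v ends -42 m/s.
x(10) = 5 + Σ Δx = -277 m.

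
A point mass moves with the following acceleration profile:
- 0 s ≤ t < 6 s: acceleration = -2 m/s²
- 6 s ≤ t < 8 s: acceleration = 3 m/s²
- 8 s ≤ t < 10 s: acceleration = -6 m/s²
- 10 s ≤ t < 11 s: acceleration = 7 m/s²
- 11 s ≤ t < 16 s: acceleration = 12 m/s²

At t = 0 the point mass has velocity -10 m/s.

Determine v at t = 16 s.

39 m/s

Δv equals the area under the a-t graph; then v = v₀ + Δv.
0–6 s: -2 × 6 = -12 m/s
6–8 s: 3 × 2 = 6 m/s
8–10 s: -6 × 2 = -12 m/s
10–11 s: 7 × 1 = 7 m/s
11–16 s: 12 × 5 = 60 m/s
Δv = 49 m/s, so v(16) = -10 + (49) = 39 m/s.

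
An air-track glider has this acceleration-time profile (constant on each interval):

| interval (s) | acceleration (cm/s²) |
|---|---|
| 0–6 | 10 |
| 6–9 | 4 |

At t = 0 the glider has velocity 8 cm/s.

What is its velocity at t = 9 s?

Δv equals the area under the a-t graph; then v = v₀ + Δv.
0–6 s: 10 × 6 = 60 cm/s
6–9 s: 4 × 3 = 12 cm/s
Δv = 72 cm/s, so v(9) = 8 + (72) = 80 cm/s.

80 cm/s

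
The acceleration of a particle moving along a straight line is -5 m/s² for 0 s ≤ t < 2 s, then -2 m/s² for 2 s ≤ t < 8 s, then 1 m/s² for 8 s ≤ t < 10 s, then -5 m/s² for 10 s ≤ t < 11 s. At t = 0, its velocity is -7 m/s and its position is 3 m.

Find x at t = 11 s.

-244.5 m

On each constant-a segment, Δv = aΔt and Δx = v₀Δt + ½aΔt²; chain segment to segment.
0–2 s: v starts -7 m/s; Δx = -7·2 + ½·-5·2² = -24 m; v ends -17 m/s.
2–8 s: v starts -17 m/s; Δx = -17·6 + ½·-2·6² = -138 m; v ends -29 m/s.
8–10 s: v starts -29 m/s; Δx = -29·2 + ½·1·2² = -56 m; v ends -27 m/s.
10–11 s: v starts -27 m/s; Δx = -27·1 + ½·-5·1² = -29.5 m; v ends -32 m/s.
x(11) = 3 + Σ Δx = -244.5 m.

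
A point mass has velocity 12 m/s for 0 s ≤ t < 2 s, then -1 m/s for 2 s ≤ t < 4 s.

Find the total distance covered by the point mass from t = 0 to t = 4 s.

26 m

Distance (not displacement) is the total path length: add the absolute areas under v-t.
0–2 s: |12| × 2 = 24 m
2–4 s: |-1| × 2 = 2 m
Total distance = 26 m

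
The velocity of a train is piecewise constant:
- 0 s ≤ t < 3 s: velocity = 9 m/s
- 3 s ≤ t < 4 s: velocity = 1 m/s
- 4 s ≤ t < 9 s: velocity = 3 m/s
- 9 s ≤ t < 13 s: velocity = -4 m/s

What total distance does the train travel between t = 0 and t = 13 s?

Distance (not displacement) is the total path length: add the absolute areas under v-t.
0–3 s: |9| × 3 = 27 m
3–4 s: |1| × 1 = 1 m
4–9 s: |3| × 5 = 15 m
9–13 s: |-4| × 4 = 16 m
Total distance = 59 m

59 m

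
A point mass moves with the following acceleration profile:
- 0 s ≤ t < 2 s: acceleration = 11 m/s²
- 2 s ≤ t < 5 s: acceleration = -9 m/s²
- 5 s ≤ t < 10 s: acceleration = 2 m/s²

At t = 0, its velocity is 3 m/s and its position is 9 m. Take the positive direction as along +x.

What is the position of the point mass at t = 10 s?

On each constant-a segment, Δv = aΔt and Δx = v₀Δt + ½aΔt²; chain segment to segment.
0–2 s: v starts 3 m/s; Δx = 3·2 + ½·11·2² = 28 m; v ends 25 m/s.
2–5 s: v starts 25 m/s; Δx = 25·3 + ½·-9·3² = 34.5 m; v ends -2 m/s.
5–10 s: v starts -2 m/s; Δx = -2·5 + ½·2·5² = 15 m; v ends 8 m/s.
x(10) = 9 + Σ Δx = 86.5 m.

86.5 m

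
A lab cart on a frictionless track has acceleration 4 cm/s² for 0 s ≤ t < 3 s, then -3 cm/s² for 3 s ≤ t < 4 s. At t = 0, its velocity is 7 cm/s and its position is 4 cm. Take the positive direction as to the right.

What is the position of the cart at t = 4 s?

60.5 cm

On each constant-a segment, Δv = aΔt and Δx = v₀Δt + ½aΔt²; chain segment to segment.
0–3 s: v starts 7 cm/s; Δx = 7·3 + ½·4·3² = 39 cm; v ends 19 cm/s.
3–4 s: v starts 19 cm/s; Δx = 19·1 + ½·-3·1² = 17.5 cm; v ends 16 cm/s.
x(4) = 4 + Σ Δx = 60.5 cm.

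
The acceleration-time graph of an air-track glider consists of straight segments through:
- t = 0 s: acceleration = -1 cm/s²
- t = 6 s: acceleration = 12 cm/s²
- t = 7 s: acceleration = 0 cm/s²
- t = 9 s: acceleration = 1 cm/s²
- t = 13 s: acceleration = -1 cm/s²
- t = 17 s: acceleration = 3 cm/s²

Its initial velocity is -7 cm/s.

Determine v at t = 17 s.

Δv equals the area under the a-t graph; then v = v₀ + Δv.
0–6 s: ½(-1 + 12)(6) = 33 cm/s
6–7 s: ½(12 + 0)(1) = 6 cm/s
7–9 s: ½(0 + 1)(2) = 1 cm/s
9–13 s: ½(1 + -1)(4) = 0 cm/s
13–17 s: ½(-1 + 3)(4) = 4 cm/s
Δv = 44 cm/s, so v(17) = -7 + (44) = 37 cm/s.

37 cm/s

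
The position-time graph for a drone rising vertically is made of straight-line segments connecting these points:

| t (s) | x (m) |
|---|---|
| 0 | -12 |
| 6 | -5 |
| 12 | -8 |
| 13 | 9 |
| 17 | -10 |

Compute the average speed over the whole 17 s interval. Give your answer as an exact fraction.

Average speed = (total path length)/(elapsed time); on a piecewise-linear x-t graph the path length is Σ|Δx|.
0–6 s: |Δx| = |-5 − -12| = 7 m
6–12 s: |Δx| = |-8 − -5| = 3 m
12–13 s: |Δx| = |9 − -8| = 17 m
13–17 s: |Δx| = |-10 − 9| = 19 m
Total path = 46 m; average speed = 46/17 = 46/17 m/s.

46/17 m/s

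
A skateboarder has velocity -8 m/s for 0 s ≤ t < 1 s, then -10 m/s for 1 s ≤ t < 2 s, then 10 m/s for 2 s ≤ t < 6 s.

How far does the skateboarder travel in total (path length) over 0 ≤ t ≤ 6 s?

Total distance travelled is ∫|v| dt — sum the magnitudes of each area piece.
0–1 s: |-8| × 1 = 8 m
1–2 s: |-10| × 1 = 10 m
2–6 s: |10| × 4 = 40 m
Total distance = 58 m

58 m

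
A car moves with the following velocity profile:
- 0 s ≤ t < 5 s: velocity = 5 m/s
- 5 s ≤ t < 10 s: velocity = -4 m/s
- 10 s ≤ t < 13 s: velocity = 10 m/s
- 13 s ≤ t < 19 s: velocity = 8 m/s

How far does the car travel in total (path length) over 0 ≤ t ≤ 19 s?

Total distance travelled is ∫|v| dt — sum the magnitudes of each area piece.
0–5 s: |5| × 5 = 25 m
5–10 s: |-4| × 5 = 20 m
10–13 s: |10| × 3 = 30 m
13–19 s: |8| × 6 = 48 m
Total distance = 123 m

123 m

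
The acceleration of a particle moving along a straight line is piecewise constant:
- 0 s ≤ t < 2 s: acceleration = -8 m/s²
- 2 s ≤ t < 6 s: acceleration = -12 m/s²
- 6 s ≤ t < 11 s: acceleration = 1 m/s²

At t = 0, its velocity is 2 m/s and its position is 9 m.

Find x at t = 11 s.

-452.5 m

On each constant-a segment, Δv = aΔt and Δx = v₀Δt + ½aΔt²; chain segment to segment.
0–2 s: v starts 2 m/s; Δx = 2·2 + ½·-8·2² = -12 m; v ends -14 m/s.
2–6 s: v starts -14 m/s; Δx = -14·4 + ½·-12·4² = -152 m; v ends -62 m/s.
6–11 s: v starts -62 m/s; Δx = -62·5 + ½·1·5² = -297.5 m; v ends -57 m/s.
x(11) = 9 + Σ Δx = -452.5 m.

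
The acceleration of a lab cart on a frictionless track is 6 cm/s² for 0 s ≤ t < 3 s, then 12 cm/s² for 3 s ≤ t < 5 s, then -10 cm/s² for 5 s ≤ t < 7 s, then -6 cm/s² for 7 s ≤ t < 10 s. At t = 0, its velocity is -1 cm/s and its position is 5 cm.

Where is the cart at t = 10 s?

On each constant-a segment, Δv = aΔt and Δx = v₀Δt + ½aΔt²; chain segment to segment.
0–3 s: v starts -1 cm/s; Δx = -1·3 + ½·6·3² = 24 cm; v ends 17 cm/s.
3–5 s: v starts 17 cm/s; Δx = 17·2 + ½·12·2² = 58 cm; v ends 41 cm/s.
5–7 s: v starts 41 cm/s; Δx = 41·2 + ½·-10·2² = 62 cm; v ends 21 cm/s.
7–10 s: v starts 21 cm/s; Δx = 21·3 + ½·-6·3² = 36 cm; v ends 3 cm/s.
x(10) = 5 + Σ Δx = 185 cm.

185 cm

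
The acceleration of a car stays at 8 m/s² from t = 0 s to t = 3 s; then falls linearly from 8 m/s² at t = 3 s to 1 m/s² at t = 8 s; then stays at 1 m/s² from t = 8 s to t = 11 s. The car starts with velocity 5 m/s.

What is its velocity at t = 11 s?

Δv equals the area under the a-t graph; then v = v₀ + Δv.
0–3 s: 8 × 3 = 24 m/s
3–8 s: ½(8 + 1)(5) = 22.5 m/s
8–11 s: 1 × 3 = 3 m/s
Δv = 49.5 m/s, so v(11) = 5 + (49.5) = 54.5 m/s.

54.5 m/s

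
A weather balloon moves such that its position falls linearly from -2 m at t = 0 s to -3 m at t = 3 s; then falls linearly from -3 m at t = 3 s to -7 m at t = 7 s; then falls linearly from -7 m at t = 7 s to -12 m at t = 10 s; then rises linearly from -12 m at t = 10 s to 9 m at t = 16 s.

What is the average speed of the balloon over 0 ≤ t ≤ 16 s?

1.9375 m/s

Average speed = (total path length)/(elapsed time); on a piecewise-linear x-t graph the path length is Σ|Δx|.
0–3 s: |Δx| = |-3 − -2| = 1 m
3–7 s: |Δx| = |-7 − -3| = 4 m
7–10 s: |Δx| = |-12 − -7| = 5 m
10–16 s: |Δx| = |9 − -12| = 21 m
Total path = 31 m; average speed = 31/16 = 1.9375 m/s.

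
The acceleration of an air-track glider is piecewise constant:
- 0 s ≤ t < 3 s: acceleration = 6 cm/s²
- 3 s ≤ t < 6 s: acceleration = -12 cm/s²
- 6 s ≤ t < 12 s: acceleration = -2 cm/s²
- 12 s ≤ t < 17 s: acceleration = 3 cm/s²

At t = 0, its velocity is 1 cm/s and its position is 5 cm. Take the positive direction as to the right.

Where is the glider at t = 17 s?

On each constant-a segment, Δv = aΔt and Δx = v₀Δt + ½aΔt²; chain segment to segment.
0–3 s: v starts 1 cm/s; Δx = 1·3 + ½·6·3² = 30 cm; v ends 19 cm/s.
3–6 s: v starts 19 cm/s; Δx = 19·3 + ½·-12·3² = 3 cm; v ends -17 cm/s.
6–12 s: v starts -17 cm/s; Δx = -17·6 + ½·-2·6² = -138 cm; v ends -29 cm/s.
12–17 s: v starts -29 cm/s; Δx = -29·5 + ½·3·5² = -107.5 cm; v ends -14 cm/s.
x(17) = 5 + Σ Δx = -207.5 cm.

-207.5 cm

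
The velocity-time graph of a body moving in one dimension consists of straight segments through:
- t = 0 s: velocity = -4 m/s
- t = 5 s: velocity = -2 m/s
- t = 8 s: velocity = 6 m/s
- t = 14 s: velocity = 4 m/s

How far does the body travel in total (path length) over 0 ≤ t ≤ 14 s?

52.5 m

Total distance travelled is ∫|v| dt — sum the magnitudes of each area piece.
0–5 s: |½(-4 + -2)(5)| = 15 m
5–8 s: v = 0 at t = 5.75 s; triangle areas 0.75 + 6.75 = 7.5 m
8–14 s: |½(6 + 4)(6)| = 30 m
Total distance = 52.5 m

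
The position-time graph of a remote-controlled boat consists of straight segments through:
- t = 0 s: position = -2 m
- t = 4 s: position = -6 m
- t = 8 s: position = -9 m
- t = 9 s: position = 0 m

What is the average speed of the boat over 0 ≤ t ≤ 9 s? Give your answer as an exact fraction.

16/9 m/s

Average speed = (total path length)/(elapsed time); on a piecewise-linear x-t graph the path length is Σ|Δx|.
0–4 s: |Δx| = |-6 − -2| = 4 m
4–8 s: |Δx| = |-9 − -6| = 3 m
8–9 s: |Δx| = |0 − -9| = 9 m
Total path = 16 m; average speed = 16/9 = 16/9 m/s.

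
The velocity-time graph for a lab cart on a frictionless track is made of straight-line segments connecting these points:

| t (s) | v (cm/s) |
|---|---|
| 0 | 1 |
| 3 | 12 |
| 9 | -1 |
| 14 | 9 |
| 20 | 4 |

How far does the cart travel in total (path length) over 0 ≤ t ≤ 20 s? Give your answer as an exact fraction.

Distance (not displacement) is the total path length: add the absolute areas under v-t.
0–3 s: |½(1 + 12)(3)| = 19.5 cm
3–9 s: v = 0 at t = 111/13 s; triangle areas 432/13 + 3/13 = 435/13 cm
9–14 s: v = 0 at t = 9.5 s; triangle areas 0.25 + 20.25 = 20.5 cm
14–20 s: |½(9 + 4)(6)| = 39 cm
Total distance = 1462/13 cm

1462/13 cm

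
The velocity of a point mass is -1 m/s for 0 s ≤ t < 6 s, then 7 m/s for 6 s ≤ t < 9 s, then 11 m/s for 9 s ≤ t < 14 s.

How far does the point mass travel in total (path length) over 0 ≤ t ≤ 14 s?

Total distance travelled is ∫|v| dt — sum the magnitudes of each area piece.
0–6 s: |-1| × 6 = 6 m
6–9 s: |7| × 3 = 21 m
9–14 s: |11| × 5 = 55 m
Total distance = 82 m

82 m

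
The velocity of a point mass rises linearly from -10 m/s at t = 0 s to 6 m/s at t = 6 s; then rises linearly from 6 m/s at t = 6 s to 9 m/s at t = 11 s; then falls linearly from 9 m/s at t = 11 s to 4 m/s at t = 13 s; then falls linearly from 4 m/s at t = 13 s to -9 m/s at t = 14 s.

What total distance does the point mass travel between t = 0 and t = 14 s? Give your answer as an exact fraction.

Distance (not displacement) is the total path length: add the absolute areas under v-t.
0–6 s: v = 0 at t = 3.75 s; triangle areas 18.75 + 6.75 = 25.5 m
6–11 s: |½(6 + 9)(5)| = 37.5 m
11–13 s: |½(9 + 4)(2)| = 13 m
13–14 s: v = 0 at t = 173/13 s; triangle areas 8/13 + 81/26 = 97/26 m
Total distance = 2073/26 m

2073/26 m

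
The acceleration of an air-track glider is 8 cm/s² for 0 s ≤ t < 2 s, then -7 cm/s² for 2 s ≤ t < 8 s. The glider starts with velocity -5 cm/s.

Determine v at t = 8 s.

-31 cm/s

Δv equals the area under the a-t graph; then v = v₀ + Δv.
0–2 s: 8 × 2 = 16 cm/s
2–8 s: -7 × 6 = -42 cm/s
Δv = -26 cm/s, so v(8) = -5 + (-26) = -31 cm/s.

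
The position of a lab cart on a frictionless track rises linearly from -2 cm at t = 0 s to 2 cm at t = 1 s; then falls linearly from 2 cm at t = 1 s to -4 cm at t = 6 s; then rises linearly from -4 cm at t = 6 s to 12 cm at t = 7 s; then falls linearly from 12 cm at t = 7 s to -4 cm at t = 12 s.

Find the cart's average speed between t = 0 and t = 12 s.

3.5 cm/s

Average speed = (total path length)/(elapsed time); on a piecewise-linear x-t graph the path length is Σ|Δx|.
0–1 s: |Δx| = |2 − -2| = 4 cm
1–6 s: |Δx| = |-4 − 2| = 6 cm
6–7 s: |Δx| = |12 − -4| = 16 cm
7–12 s: |Δx| = |-4 − 12| = 16 cm
Total path = 42 cm; average speed = 42/12 = 3.5 cm/s.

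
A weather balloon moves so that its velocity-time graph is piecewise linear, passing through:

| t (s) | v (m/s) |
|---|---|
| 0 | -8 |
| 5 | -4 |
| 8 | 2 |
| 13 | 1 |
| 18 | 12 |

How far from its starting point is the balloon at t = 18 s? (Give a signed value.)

Net displacement equals the area under the velocity-time graph (areas below the axis count negative).
0–5 s: ½(-8 + -4)(5) = -30 m
5–8 s: ½(-4 + 2)(3) = -3 m
8–13 s: ½(2 + 1)(5) = 7.5 m
13–18 s: ½(1 + 12)(5) = 32.5 m
Net displacement = 7 m

7 m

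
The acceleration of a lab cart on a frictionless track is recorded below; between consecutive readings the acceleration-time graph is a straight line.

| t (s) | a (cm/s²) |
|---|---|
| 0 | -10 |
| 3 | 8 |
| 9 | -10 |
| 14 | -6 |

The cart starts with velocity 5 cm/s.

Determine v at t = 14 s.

-44 cm/s

Δv equals the area under the a-t graph; then v = v₀ + Δv.
0–3 s: ½(-10 + 8)(3) = -3 cm/s
3–9 s: ½(8 + -10)(6) = -6 cm/s
9–14 s: ½(-10 + -6)(5) = -40 cm/s
Δv = -49 cm/s, so v(14) = 5 + (-49) = -44 cm/s.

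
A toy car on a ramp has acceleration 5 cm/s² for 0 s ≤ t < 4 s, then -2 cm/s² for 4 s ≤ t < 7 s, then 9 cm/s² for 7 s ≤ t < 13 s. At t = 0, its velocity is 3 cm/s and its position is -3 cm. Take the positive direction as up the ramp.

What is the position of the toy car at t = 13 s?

373 cm

On each constant-a segment, Δv = aΔt and Δx = v₀Δt + ½aΔt²; chain segment to segment.
0–4 s: v starts 3 cm/s; Δx = 3·4 + ½·5·4² = 52 cm; v ends 23 cm/s.
4–7 s: v starts 23 cm/s; Δx = 23·3 + ½·-2·3² = 60 cm; v ends 17 cm/s.
7–13 s: v starts 17 cm/s; Δx = 17·6 + ½·9·6² = 264 cm; v ends 71 cm/s.
x(13) = -3 + Σ Δx = 373 cm.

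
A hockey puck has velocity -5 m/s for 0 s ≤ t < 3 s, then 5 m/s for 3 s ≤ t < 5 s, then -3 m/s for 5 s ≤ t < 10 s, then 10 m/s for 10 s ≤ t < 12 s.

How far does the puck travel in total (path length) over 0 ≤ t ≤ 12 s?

Distance (not displacement) is the total path length: add the absolute areas under v-t.
0–3 s: |-5| × 3 = 15 m
3–5 s: |5| × 2 = 10 m
5–10 s: |-3| × 5 = 15 m
10–12 s: |10| × 2 = 20 m
Total distance = 60 m

60 m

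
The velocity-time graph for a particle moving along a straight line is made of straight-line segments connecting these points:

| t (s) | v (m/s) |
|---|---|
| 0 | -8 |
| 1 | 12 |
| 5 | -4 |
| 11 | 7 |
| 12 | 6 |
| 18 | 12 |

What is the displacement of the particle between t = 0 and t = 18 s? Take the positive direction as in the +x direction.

Net displacement equals the area under the velocity-time graph (areas below the axis count negative).
0–1 s: ½(-8 + 12)(1) = 2 m
1–5 s: ½(12 + -4)(4) = 16 m
5–11 s: ½(-4 + 7)(6) = 9 m
11–12 s: ½(7 + 6)(1) = 6.5 m
12–18 s: ½(6 + 12)(6) = 54 m
Net displacement = 87.5 m

87.5 m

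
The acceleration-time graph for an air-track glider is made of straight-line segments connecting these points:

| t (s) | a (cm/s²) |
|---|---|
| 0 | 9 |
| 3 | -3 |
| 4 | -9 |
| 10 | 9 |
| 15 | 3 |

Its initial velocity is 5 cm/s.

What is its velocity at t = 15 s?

38 cm/s

Δv equals the area under the a-t graph; then v = v₀ + Δv.
0–3 s: ½(9 + -3)(3) = 9 cm/s
3–4 s: ½(-3 + -9)(1) = -6 cm/s
4–10 s: ½(-9 + 9)(6) = 0 cm/s
10–15 s: ½(9 + 3)(5) = 30 cm/s
Δv = 33 cm/s, so v(15) = 5 + (33) = 38 cm/s.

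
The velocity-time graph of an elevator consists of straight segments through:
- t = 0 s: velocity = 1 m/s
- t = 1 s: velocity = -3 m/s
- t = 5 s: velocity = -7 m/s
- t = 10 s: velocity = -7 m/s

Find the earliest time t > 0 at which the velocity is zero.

v changes sign on 0–1 s (from 1 to -3); the graph is linear there, so v = 0 at t = 0 + (-1)·(1 − 0)/(-3 − 1) = 0.25 s.

t = 0.25 s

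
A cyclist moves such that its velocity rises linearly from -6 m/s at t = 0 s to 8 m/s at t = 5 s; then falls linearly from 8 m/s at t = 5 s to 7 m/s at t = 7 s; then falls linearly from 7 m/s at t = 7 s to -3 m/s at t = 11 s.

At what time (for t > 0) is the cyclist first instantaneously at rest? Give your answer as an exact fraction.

t = 15/7 s

v changes sign on 0–5 s (from -6 to 8); the graph is linear there, so v = 0 at t = 0 + (6)·(5 − 0)/(8 − -6) = 15/7 s.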